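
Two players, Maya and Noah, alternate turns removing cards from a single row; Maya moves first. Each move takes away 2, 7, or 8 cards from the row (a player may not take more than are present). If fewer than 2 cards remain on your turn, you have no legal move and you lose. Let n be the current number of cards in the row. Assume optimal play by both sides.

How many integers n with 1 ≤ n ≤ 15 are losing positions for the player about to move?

6

Positions with no move are L. A position that does have a move is losing for the player to move precisely when every available move leads to a winning position for the opponent. Fill in the labels:
n=0: no move → L
n=1: no move → L
n=2: W (go to 0, an L position)
n=3: W (go to 1, an L position)
n=4: L (sole option 2(W) is W)
n=5: L (sole option 3(W) is W)
n=6: W (go to 4, an L position)
n=7: W (go to 5, an L position)
n=8: W (go to 1, an L position)
n=9: W (go to 1, an L position)
n=10: L (options 8(W), 3(W), 2(W) are all W)
n=11: W (go to 4, an L position)
n=12: W (go to 10, an L position)
n=13: W (go to 5, an L position)
n=14: L (options 12(W), 7(W), 6(W) are all W)
n=15: L (options 13(W), 8(W), 7(W) are all W)
L entries with 1 ≤ n ≤ 15 (n=0 is outside the asked range and is not counted): n = 1, 4, 5, 10, 14, 15; that makes 6.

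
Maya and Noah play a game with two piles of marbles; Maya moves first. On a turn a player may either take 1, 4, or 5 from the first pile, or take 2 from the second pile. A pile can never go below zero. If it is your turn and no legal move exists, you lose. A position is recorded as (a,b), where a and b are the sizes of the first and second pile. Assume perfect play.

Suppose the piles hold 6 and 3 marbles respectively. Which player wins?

Work bottom-up. With no move the player to move loses. Otherwise the position is W if at least one move leads to an L position for the opponent, and L if every move leads to a W.
No move ever increases a pile, so every position that can arise here has a ≤ 6 and b ≤ 3; it is enough to label the cells with 0 ≤ a ≤ 6 and 0 ≤ b ≤ 3.
Every move lowers a or b (never raises either), so fill the grid row by row in increasing a, and left to right within a row: each cell's successors are then already labelled.
      b=0  b=1  b=2  b=3
a=0:    L    L    W    W
a=1:    W    W    L    L
a=2:    L    L    W    W
a=3:    W    W    L    L
a=4:    W    W    W    W
a=5:    W    W    W    W
a=6:    W    W    W    W
Cells with no legal move (terminal, hence L): (0,0), (0,1).
The remaining L cells, each justified by listing all of its moves:
(1,2): L (options (0,2)(W), (1,0)(W) are all W)
(1,3): L (options (0,3)(W), (1,1)(W) are all W)
(2,0): L (sole option (1,0)(W) is W)
(2,1): L (sole option (1,1)(W) is W)
(3,2): L (options (2,2)(W), (3,0)(W) are all W)
(3,3): L (options (2,3)(W), (3,1)(W) are all W)
Every other cell has at least one move into one of the L cells above, so it is W.
From (6,3) Maya can move to (1,3), reaching an L position.

Maya wins.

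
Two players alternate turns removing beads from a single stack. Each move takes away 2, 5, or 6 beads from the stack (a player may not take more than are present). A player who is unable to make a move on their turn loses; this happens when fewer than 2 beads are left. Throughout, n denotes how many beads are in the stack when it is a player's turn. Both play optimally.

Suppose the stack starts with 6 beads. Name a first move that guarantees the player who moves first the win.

Remove 2, leaving 4.

Label each position W (a win for the player to move) or L (a loss). A position with no legal move is L; any other position is W exactly when some move reaches an L, and L when every move reaches a W.
n=0: no move → L
n=1: no move → L
n=2: can move to 0, which is L ⇒ W
n=3: can move to 1, which is L ⇒ W
n=4: the only move is to 2(W), a W ⇒ L
n=5: can move to 0, which is L ⇒ W
n=6: can move to 4, which is L ⇒ W
From 6, the L positions reachable in one move are: 4, 1, 0. Any move reaching one of these is winning.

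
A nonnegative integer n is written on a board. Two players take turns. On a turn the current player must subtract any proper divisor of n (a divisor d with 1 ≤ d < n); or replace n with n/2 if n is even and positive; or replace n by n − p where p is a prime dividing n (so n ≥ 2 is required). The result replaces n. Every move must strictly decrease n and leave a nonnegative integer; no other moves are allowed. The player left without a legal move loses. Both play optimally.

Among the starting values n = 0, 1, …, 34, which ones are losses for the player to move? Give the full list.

Positions with no move are L. A position that does have a move is losing for the player to move precisely when every available move leads to a winning position for the opponent. Fill in the labels:
n=0: no move → L
n=1: no move → L
n=2: reaches L-position 0 → W
n=3: reaches L-position 0 → W
n=4: only reaches 2(W), 3(W), all W → L
n=5: reaches L-position 0 → W
n=6: reaches L-position 4 → W
n=7: reaches L-position 0 → W
n=8: reaches L-position 4 → W
n=9: only reaches 6(W), 8(W), all W → L
n=10: reaches L-position 9 → W
n=11: reaches L-position 0 → W
n=12: reaches L-position 9 → W
n=13: reaches L-position 0 → W
n=14: only reaches 7(W), 12(W), 13(W), all W → L
n=15: reaches L-position 14 → W
n=16: reaches L-position 14 → W
n=17: reaches L-position 0 → W
n=18: reaches L-position 9 → W
n=19: reaches L-position 0 → W
n=20: only reaches 10(W), 15(W), 16(W), 18(W), 19(W), all W → L
n=21: reaches L-position 14 → W
n=22: reaches L-position 20 → W
n=23: reaches L-position 0 → W
n=24: reaches L-position 20 → W
n=25: reaches L-position 20 → W
n=26: only reaches 13(W), 24(W), 25(W), all W → L
n=27: reaches L-position 26 → W
n=28: reaches L-position 14 → W
n=29: reaches L-position 0 → W
n=30: reaches L-position 20 → W
n=31: reaches L-position 0 → W
n=32: only reaches 16(W), 24(W), 28(W), 30(W), 31(W), all W → L
n=33: reaches L-position 32 → W
n=34: reaches L-position 32 → W
Reading off the rows marked L gives the requested list; there are 8 such values of n.

0, 1, 4, 9, 14, 20, 26, 32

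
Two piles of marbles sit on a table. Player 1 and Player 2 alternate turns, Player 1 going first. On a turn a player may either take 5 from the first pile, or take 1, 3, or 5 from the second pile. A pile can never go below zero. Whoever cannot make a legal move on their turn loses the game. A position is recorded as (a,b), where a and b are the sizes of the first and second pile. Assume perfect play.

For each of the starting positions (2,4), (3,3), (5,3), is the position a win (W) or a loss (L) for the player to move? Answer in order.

(2,4): L, (3,3): W, (5,3): L

Positions with no move are L. A position that does have a move is losing for the player to move precisely when every available move leads to a winning position for the opponent. Fill in the labels:
No move ever increases a pile, so every position that can arise here has a ≤ 5 and b ≤ 4; it is enough to label the cells with 0 ≤ a ≤ 5 and 0 ≤ b ≤ 4.
Every move lowers a or b (never raises either), so fill the grid row by row in increasing a, and left to right within a row: each cell's successors are then already labelled.
      b=0  b=1  b=2  b=3  b=4
a=0:    L    W    L    W    L
a=1:    L    W    L    W    L
a=2:    L    W    L    W    L
a=3:    L    W    L    W    L
a=4:    L    W    L    W    L
a=5:    W    L    W    L    W
Cells with no legal move (terminal, hence L): (0,0), (1,0), (2,0), (3,0), (4,0).
The remaining L cells, each justified by listing all of its moves:
(0,2): →(0,1)(W) only, which is W, so L
(0,4): →(0,3)(W), (0,1)(W) — all W, so L
(1,2): →(1,1)(W) only, which is W, so L
(1,4): →(1,3)(W), (1,1)(W) — all W, so L
(2,2): →(2,1)(W) only, which is W, so L
(2,4): →(2,3)(W), (2,1)(W) — all W, so L
(3,2): →(3,1)(W) only, which is W, so L
(3,4): →(3,3)(W), (3,1)(W) — all W, so L
(4,2): →(4,1)(W) only, which is W, so L
(4,4): →(4,3)(W), (4,1)(W) — all W, so L
(5,1): →(0,1)(W), (5,0)(W) — all W, so L
(5,3): →(0,3)(W), (5,2)(W), (5,0)(W) — all W, so L
Every other cell has at least one move into one of the L cells above, so it is W.
(2,4): one of the L cells justified above, so L
(3,3): the move to (3,2) reaches an L cell, so W
(5,3): one of the L cells justified above, so L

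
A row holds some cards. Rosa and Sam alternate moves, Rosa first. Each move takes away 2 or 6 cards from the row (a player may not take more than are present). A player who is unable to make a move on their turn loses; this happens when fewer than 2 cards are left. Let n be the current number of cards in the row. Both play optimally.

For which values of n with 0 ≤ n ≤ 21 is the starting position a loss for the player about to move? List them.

0, 1, 4, 5, 8, 9, 12, 13, 16, 17, 20, 21

Build the W/L table. Terminal = L. A non-terminal position is W if it has a move to some L; otherwise it is L.
n=0: no move → L
n=1: no move → L
n=2: W (go to 0, an L position)
n=3: W (go to 1, an L position)
n=4: L (sole option 2(W) is W)
n=5: L (sole option 3(W) is W)
n=6: W (go to 4, an L position)
n=7: W (go to 5, an L position)
n=8: L (options 6(W), 2(W) are all W)
n=9: L (options 7(W), 3(W) are all W)
n=10: W (go to 8, an L position)
n=11: W (go to 9, an L position)
n=12: L (options 10(W), 6(W) are all W)
n=13: L (options 11(W), 7(W) are all W)
n=14: W (go to 12, an L position)
n=15: W (go to 13, an L position)
n=16: L (options 14(W), 10(W) are all W)
n=17: L (options 15(W), 11(W) are all W)
n=18: W (go to 16, an L position)
n=19: W (go to 17, an L position)
n=20: L (options 18(W), 14(W) are all W)
n=21: L (options 19(W), 15(W) are all W)
The losing starting values of n are exactly the entries labelled L in this table (12 of them).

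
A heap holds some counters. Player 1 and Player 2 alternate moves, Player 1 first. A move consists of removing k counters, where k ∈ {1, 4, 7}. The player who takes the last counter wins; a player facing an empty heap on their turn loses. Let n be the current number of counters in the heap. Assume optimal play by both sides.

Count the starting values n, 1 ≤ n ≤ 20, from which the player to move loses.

Use the standard recursion: the mover loses at a terminal position; elsewhere, the mover wins exactly when some move hands the opponent an L position.
n=0: no move → L
n=1: can move to 0, which is L ⇒ W
n=2: the only move is to 1(W), a W ⇒ L
n=3: can move to 2, which is L ⇒ W
n=4: can move to 0, which is L ⇒ W
n=5: moves to 4(W), 1(W); every one is W ⇒ L
n=6: can move to 5, which is L ⇒ W
n=7: can move to 0, which is L ⇒ W
n=8: moves to 7(W), 4(W), 1(W); every one is W ⇒ L
n=9: can move to 8, which is L ⇒ W
n=10: moves to 9(W), 6(W), 3(W); every one is W ⇒ L
n=11: can move to 10, which is L ⇒ W
n=12: can move to 8, which is L ⇒ W
n=13: moves to 12(W), 9(W), 6(W); every one is W ⇒ L
n=14: can move to 13, which is L ⇒ W
n=15: can move to 8, which is L ⇒ W
n=16: moves to 15(W), 12(W), 9(W); every one is W ⇒ L
n=17: can move to 16, which is L ⇒ W
n=18: moves to 17(W), 14(W), 11(W); every one is W ⇒ L
n=19: can move to 18, which is L ⇒ W
n=20: can move to 16, which is L ⇒ W
L entries with 1 ≤ n ≤ 20 (n=0 is outside the asked range and is not counted): n = 2, 5, 8, 10, 13, 16, 18; that makes 7.

7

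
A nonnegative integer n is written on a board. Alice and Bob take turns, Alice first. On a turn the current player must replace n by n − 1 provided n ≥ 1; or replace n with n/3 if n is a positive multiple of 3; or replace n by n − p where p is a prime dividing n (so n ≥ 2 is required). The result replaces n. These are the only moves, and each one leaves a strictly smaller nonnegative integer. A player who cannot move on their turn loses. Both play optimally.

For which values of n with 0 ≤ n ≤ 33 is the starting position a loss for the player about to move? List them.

Classify positions by backward induction: terminal positions (no move available) are L. From any other position, the mover wins iff some move reaches an L.
n=0: no move → L
n=1: reaches L-position 0 → W
n=2: reaches L-position 0 → W
n=3: reaches L-position 0 → W
n=4: only reaches 2(W), 3(W), all W → L
n=5: reaches L-position 0 → W
n=6: reaches L-position 4 → W
n=7: reaches L-position 0 → W
n=8: only reaches 6(W), 7(W), all W → L
n=9: reaches L-position 8 → W
n=10: reaches L-position 8 → W
n=11: reaches L-position 0 → W
n=12: reaches L-position 4 → W
n=13: reaches L-position 0 → W
n=14: only reaches 7(W), 12(W), 13(W), all W → L
n=15: reaches L-position 14 → W
n=16: reaches L-position 14 → W
n=17: reaches L-position 0 → W
n=18: only reaches 6(W), 15(W), 16(W), 17(W), all W → L
n=19: reaches L-position 0 → W
n=20: reaches L-position 18 → W
n=21: reaches L-position 14 → W
n=22: only reaches 11(W), 20(W), 21(W), all W → L
n=23: reaches L-position 0 → W
n=24: reaches L-position 8 → W
n=25: only reaches 20(W), 24(W), all W → L
n=26: reaches L-position 25 → W
n=27: only reaches 9(W), 24(W), 26(W), all W → L
n=28: reaches L-position 27 → W
n=29: reaches L-position 0 → W
n=30: reaches L-position 25 → W
n=31: reaches L-position 0 → W
n=32: only reaches 30(W), 31(W), all W → L
n=33: reaches L-position 22 → W
Reading off the rows marked L gives the requested list; there are 9 such values of n.

0, 4, 8, 14, 18, 22, 25, 27, 32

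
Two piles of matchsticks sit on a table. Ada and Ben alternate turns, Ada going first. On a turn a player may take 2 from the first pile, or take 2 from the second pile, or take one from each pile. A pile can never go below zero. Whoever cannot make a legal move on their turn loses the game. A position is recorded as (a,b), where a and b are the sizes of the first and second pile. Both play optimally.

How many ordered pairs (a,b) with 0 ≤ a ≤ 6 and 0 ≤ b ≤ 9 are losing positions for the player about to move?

35

Classify positions by backward induction: terminal positions (no move available) are L. From any other position, the mover wins iff some move reaches an L.
Every move lowers a or b (never raises either), so fill the grid row by row in increasing a, and left to right within a row: each cell's successors are then already labelled.
      b=0  b=1  b=2  b=3  b=4  b=5  b=6  b=7  b=8  b=9
a=0:    L    L    W    W    L    L    W    W    L    L
a=1:    L    W    W    L    L    W    W    L    L    W
a=2:    W    W    L    L    W    W    L    L    W    W
a=3:    W    L    L    W    W    L    L    W    W    L
a=4:    L    L    W    W    L    L    W    W    L    L
a=5:    L    W    W    L    L    W    W    L    L    W
a=6:    W    W    L    L    W    W    L    L    W    W
Cells with no legal move (terminal, hence L): (0,0), (0,1), (1,0).
The remaining L cells, each justified by listing all of its moves:
(0,4): →(0,2)(W) only, which is W, so L
(0,5): →(0,3)(W) only, which is W, so L
(0,8): →(0,6)(W) only, which is W, so L
(0,9): →(0,7)(W) only, which is W, so L
(1,3): →(1,1)(W), (0,2)(W) — all W, so L
(1,4): →(1,2)(W), (0,3)(W) — all W, so L
(1,7): →(1,5)(W), (0,6)(W) — all W, so L
(1,8): →(1,6)(W), (0,7)(W) — all W, so L
(2,2): →(0,2)(W), (2,0)(W), (1,1)(W) — all W, so L
(2,3): →(0,3)(W), (2,1)(W), (1,2)(W) — all W, so L
(2,6): →(0,6)(W), (2,4)(W), (1,5)(W) — all W, so L
(2,7): →(0,7)(W), (2,5)(W), (1,6)(W) — all W, so L
(3,1): →(1,1)(W), (2,0)(W) — all W, so L
(3,2): →(1,2)(W), (3,0)(W), (2,1)(W) — all W, so L
(3,5): →(1,5)(W), (3,3)(W), (2,4)(W) — all W, so L
(3,6): →(1,6)(W), (3,4)(W), (2,5)(W) — all W, so L
(3,9): →(1,9)(W), (3,7)(W), (2,8)(W) — all W, so L
(4,0): →(2,0)(W) only, which is W, so L
(4,1): →(2,1)(W), (3,0)(W) — all W, so L
(4,4): →(2,4)(W), (4,2)(W), (3,3)(W) — all W, so L
(4,5): →(2,5)(W), (4,3)(W), (3,4)(W) — all W, so L
(4,8): →(2,8)(W), (4,6)(W), (3,7)(W) — all W, so L
(4,9): →(2,9)(W), (4,7)(W), (3,8)(W) — all W, so L
(5,0): →(3,0)(W) only, which is W, so L
(5,3): →(3,3)(W), (5,1)(W), (4,2)(W) — all W, so L
(5,4): →(3,4)(W), (5,2)(W), (4,3)(W) — all W, so L
(5,7): →(3,7)(W), (5,5)(W), (4,6)(W) — all W, so L
(5,8): →(3,8)(W), (5,6)(W), (4,7)(W) — all W, so L
(6,2): →(4,2)(W), (6,0)(W), (5,1)(W) — all W, so L
(6,3): →(4,3)(W), (6,1)(W), (5,2)(W) — all W, so L
(6,6): →(4,6)(W), (6,4)(W), (5,5)(W) — all W, so L
(6,7): →(4,7)(W), (6,5)(W), (5,6)(W) — all W, so L
Every other cell has at least one move into one of the L cells above, so it is W.
L cells per row: a=0: 6, a=1: 5, a=2: 4, a=3: 5, a=4: 6, a=5: 5, a=6: 4; total 35.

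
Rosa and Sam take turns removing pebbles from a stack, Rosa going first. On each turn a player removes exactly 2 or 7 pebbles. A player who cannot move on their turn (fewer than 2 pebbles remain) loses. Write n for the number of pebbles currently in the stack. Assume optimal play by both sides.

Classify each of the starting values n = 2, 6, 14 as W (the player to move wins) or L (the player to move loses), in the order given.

2: W, 6: W, 14: L

Label each position W (a win for the player to move) or L (a loss). A position with no legal move is L; any other position is W exactly when some move reaches an L, and L when every move reaches a W.
n=0: no move → L
n=1: no move → L
n=2: W (go to 0, an L position)
n=3: W (go to 1, an L position)
n=4: L (sole option 2(W) is W)
n=5: L (sole option 3(W) is W)
n=6: W (go to 4, an L position)
n=7: W (go to 5, an L position)
n=8: W (go to 1, an L position)
n=9: L (options 7(W), 2(W) are all W)
n=10: L (options 8(W), 3(W) are all W)
n=11: W (go to 9, an L position)
n=12: W (go to 10, an L position)
n=13: L (options 11(W), 6(W) are all W)
n=14: L (options 12(W), 7(W) are all W)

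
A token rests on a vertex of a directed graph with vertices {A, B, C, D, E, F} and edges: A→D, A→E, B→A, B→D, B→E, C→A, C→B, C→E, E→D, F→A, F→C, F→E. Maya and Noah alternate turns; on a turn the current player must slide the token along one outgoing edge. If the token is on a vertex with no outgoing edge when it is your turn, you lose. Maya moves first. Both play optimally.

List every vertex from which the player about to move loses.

C, D

Classify positions by backward induction: terminal positions (no move available) are L. From any other position, the mover wins iff some move reaches an L.
Every edge goes from a vertex to one that appears earlier in the order D, E, A, B, C, F, so processing vertices in that order labels each vertex after all of its successors.
D: no outgoing edge → L
E: reaches L-position D → W
A: reaches L-position D → W
B: reaches L-position D → W
C: only reaches B(W), A(W), E(W), all W → L
F: reaches L-position C → W
Reading off the rows marked L gives the requested list; there are 2 such vertices.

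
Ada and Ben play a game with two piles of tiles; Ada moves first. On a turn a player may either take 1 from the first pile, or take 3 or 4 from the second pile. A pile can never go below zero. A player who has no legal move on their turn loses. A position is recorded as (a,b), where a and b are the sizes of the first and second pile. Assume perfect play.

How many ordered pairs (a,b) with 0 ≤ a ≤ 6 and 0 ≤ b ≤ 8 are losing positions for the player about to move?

Label each position W (a win for the player to move) or L (a loss). A position with no legal move is L; any other position is W exactly when some move reaches an L, and L when every move reaches a W.
Every move lowers a or b (never raises either), so fill the grid row by row in increasing a, and left to right within a row: each cell's successors are then already labelled.
      b=0  b=1  b=2  b=3  b=4  b=5  b=6  b=7  b=8
a=0:    L    L    L    W    W    W    W    L    L
a=1:    W    W    W    L    L    L    W    W    W
a=2:    L    L    L    W    W    W    W    L    L
a=3:    W    W    W    L    L    L    W    W    W
a=4:    L    L    L    W    W    W    W    L    L
a=5:    W    W    W    L    L    L    W    W    W
a=6:    L    L    L    W    W    W    W    L    L
Cells with no legal move (terminal, hence L): (0,0), (0,1), (0,2).
The remaining L cells, each justified by listing all of its moves:
(0,7): moves to (0,4)(W), (0,3)(W); every one is W ⇒ L
(0,8): moves to (0,5)(W), (0,4)(W); every one is W ⇒ L
(1,3): moves to (0,3)(W), (1,0)(W); every one is W ⇒ L
(1,4): moves to (0,4)(W), (1,1)(W), (1,0)(W); every one is W ⇒ L
(1,5): moves to (0,5)(W), (1,2)(W), (1,1)(W); every one is W ⇒ L
(2,0): the only move is to (1,0)(W), a W ⇒ L
(2,1): the only move is to (1,1)(W), a W ⇒ L
(2,2): the only move is to (1,2)(W), a W ⇒ L
(2,7): moves to (1,7)(W), (2,4)(W), (2,3)(W); every one is W ⇒ L
(2,8): moves to (1,8)(W), (2,5)(W), (2,4)(W); every one is W ⇒ L
(3,3): moves to (2,3)(W), (3,0)(W); every one is W ⇒ L
(3,4): moves to (2,4)(W), (3,1)(W), (3,0)(W); every one is W ⇒ L
(3,5): moves to (2,5)(W), (3,2)(W), (3,1)(W); every one is W ⇒ L
(4,0): the only move is to (3,0)(W), a W ⇒ L
(4,1): the only move is to (3,1)(W), a W ⇒ L
(4,2): the only move is to (3,2)(W), a W ⇒ L
(4,7): moves to (3,7)(W), (4,4)(W), (4,3)(W); every one is W ⇒ L
(4,8): moves to (3,8)(W), (4,5)(W), (4,4)(W); every one is W ⇒ L
(5,3): moves to (4,3)(W), (5,0)(W); every one is W ⇒ L
(5,4): moves to (4,4)(W), (5,1)(W), (5,0)(W); every one is W ⇒ L
(5,5): moves to (4,5)(W), (5,2)(W), (5,1)(W); every one is W ⇒ L
(6,0): the only move is to (5,0)(W), a W ⇒ L
(6,1): the only move is to (5,1)(W), a W ⇒ L
(6,2): the only move is to (5,2)(W), a W ⇒ L
(6,7): moves to (5,7)(W), (6,4)(W), (6,3)(W); every one is W ⇒ L
(6,8): moves to (5,8)(W), (6,5)(W), (6,4)(W); every one is W ⇒ L
Every other cell has at least one move into one of the L cells above, so it is W.
L cells per row: a=0: 5, a=1: 3, a=2: 5, a=3: 3, a=4: 5, a=5: 3, a=6: 5; total 29.

29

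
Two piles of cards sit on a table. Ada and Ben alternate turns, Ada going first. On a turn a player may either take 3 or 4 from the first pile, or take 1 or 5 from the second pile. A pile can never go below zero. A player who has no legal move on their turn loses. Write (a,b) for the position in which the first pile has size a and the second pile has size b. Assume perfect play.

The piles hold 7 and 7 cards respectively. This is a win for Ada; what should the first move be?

Move to (4,7).

Label each position W (a win for the player to move) or L (a loss). A position with no legal move is L; any other position is W exactly when some move reaches an L, and L when every move reaches a W.
No move ever increases a pile, so every position that can arise here has a ≤ 7 and b ≤ 7; it is enough to label the cells with 0 ≤ a ≤ 7 and 0 ≤ b ≤ 7.
Every move lowers a or b (never raises either), so fill the grid row by row in increasing a, and left to right within a row: each cell's successors are then already labelled.
      b=0  b=1  b=2  b=3  b=4  b=5  b=6  b=7
a=0:    L    W    L    W    L    W    L    W
a=1:    L    W    L    W    L    W    L    W
a=2:    L    W    L    W    L    W    L    W
a=3:    W    L    W    L    W    L    W    L
a=4:    W    L    W    L    W    L    W    L
a=5:    W    L    W    L    W    L    W    L
a=6:    W    W    W    W    W    W    W    W
a=7:    L    W    L    W    L    W    L    W
Cells with no legal move (terminal, hence L): (0,0), (1,0), (2,0).
The remaining L cells, each justified by listing all of its moves:
(0,2): the only move is to (0,1)(W), a W ⇒ L
(0,4): the only move is to (0,3)(W), a W ⇒ L
(0,6): moves to (0,5)(W), (0,1)(W); every one is W ⇒ L
(1,2): the only move is to (1,1)(W), a W ⇒ L
(1,4): the only move is to (1,3)(W), a W ⇒ L
(1,6): moves to (1,5)(W), (1,1)(W); every one is W ⇒ L
(2,2): the only move is to (2,1)(W), a W ⇒ L
(2,4): the only move is to (2,3)(W), a W ⇒ L
(2,6): moves to (2,5)(W), (2,1)(W); every one is W ⇒ L
(3,1): moves to (0,1)(W), (3,0)(W); every one is W ⇒ L
(3,3): moves to (0,3)(W), (3,2)(W); every one is W ⇒ L
(3,5): moves to (0,5)(W), (3,4)(W), (3,0)(W); every one is W ⇒ L
(3,7): moves to (0,7)(W), (3,6)(W), (3,2)(W); every one is W ⇒ L
(4,1): moves to (1,1)(W), (0,1)(W), (4,0)(W); every one is W ⇒ L
(4,3): moves to (1,3)(W), (0,3)(W), (4,2)(W); every one is W ⇒ L
(4,5): moves to (1,5)(W), (0,5)(W), (4,4)(W), (4,0)(W); every one is W ⇒ L
(4,7): moves to (1,7)(W), (0,7)(W), (4,6)(W), (4,2)(W); every one is W ⇒ L
(5,1): moves to (2,1)(W), (1,1)(W), (5,0)(W); every one is W ⇒ L
(5,3): moves to (2,3)(W), (1,3)(W), (5,2)(W); every one is W ⇒ L
(5,5): moves to (2,5)(W), (1,5)(W), (5,4)(W), (5,0)(W); every one is W ⇒ L
(5,7): moves to (2,7)(W), (1,7)(W), (5,6)(W), (5,2)(W); every one is W ⇒ L
(7,0): moves to (4,0)(W), (3,0)(W); every one is W ⇒ L
(7,2): moves to (4,2)(W), (3,2)(W), (7,1)(W); every one is W ⇒ L
(7,4): moves to (4,4)(W), (3,4)(W), (7,3)(W); every one is W ⇒ L
(7,6): moves to (4,6)(W), (3,6)(W), (7,5)(W), (7,1)(W); every one is W ⇒ L
Every other cell has at least one move into one of the L cells above, so it is W.
From (7,7), the L positions reachable in one move are: (4,7), (3,7), (7,6), (7,2). Any move reaching one of these is winning.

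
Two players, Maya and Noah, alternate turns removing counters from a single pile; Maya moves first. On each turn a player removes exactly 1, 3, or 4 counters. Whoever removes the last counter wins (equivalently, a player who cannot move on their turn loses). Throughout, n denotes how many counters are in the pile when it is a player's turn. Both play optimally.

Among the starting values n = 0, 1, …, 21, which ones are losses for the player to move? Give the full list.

Use the standard recursion: the mover loses at a terminal position; elsewhere, the mover wins exactly when some move hands the opponent an L position.
n=0: no move → L
n=1: W (go to 0, an L position)
n=2: L (sole option 1(W) is W)
n=3: W (go to 2, an L position)
n=4: W (go to 0, an L position)
n=5: W (go to 2, an L position)
n=6: W (go to 2, an L position)
n=7: L (options 6(W), 4(W), 3(W) are all W)
n=8: W (go to 7, an L position)
n=9: L (options 8(W), 6(W), 5(W) are all W)
n=10: W (go to 9, an L position)
n=11: W (go to 7, an L position)
n=12: W (go to 9, an L position)
n=13: W (go to 9, an L position)
n=14: L (options 13(W), 11(W), 10(W) are all W)
n=15: W (go to 14, an L position)
n=16: L (options 15(W), 13(W), 12(W) are all W)
n=17: W (go to 16, an L position)
n=18: W (go to 14, an L position)
n=19: W (go to 16, an L position)
n=20: W (go to 16, an L position)
n=21: L (options 20(W), 18(W), 17(W) are all W)
Reading off the rows marked L gives the requested list; there are 7 such values of n.

0, 2, 7, 9, 14, 16, 21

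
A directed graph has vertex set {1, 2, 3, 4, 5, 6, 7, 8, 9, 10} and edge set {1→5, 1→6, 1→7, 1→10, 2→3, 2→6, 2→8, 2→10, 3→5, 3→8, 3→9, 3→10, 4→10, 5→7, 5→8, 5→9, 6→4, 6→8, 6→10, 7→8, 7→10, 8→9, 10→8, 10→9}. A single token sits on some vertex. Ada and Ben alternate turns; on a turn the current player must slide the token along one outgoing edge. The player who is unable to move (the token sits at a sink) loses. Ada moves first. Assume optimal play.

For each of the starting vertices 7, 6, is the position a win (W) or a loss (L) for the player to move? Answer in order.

Compute win/loss labels from the base case upward. A position with no move is L. Any other position is W if it can reach an L in one move, else L.
Every edge goes from a vertex to one that appears earlier in the order 9, 8, 10, 7, 5, 3, 4, 6, 2, 1, so processing vertices in that order labels each vertex after all of its successors.
9: no outgoing edge → L
8: can move to 9, which is L ⇒ W
10: can move to 9, which is L ⇒ W
7: moves to 10(W), 8(W); every one is W ⇒ L
5: can move to 7, which is L ⇒ W
3: can move to 9, which is L ⇒ W
4: the only move is to 10(W), a W ⇒ L
6: can move to 4, which is L ⇒ W
2: moves to 6(W), 3(W), 10(W), 8(W); every one is W ⇒ L
1: can move to 7, which is L ⇒ W

7: L, 6: W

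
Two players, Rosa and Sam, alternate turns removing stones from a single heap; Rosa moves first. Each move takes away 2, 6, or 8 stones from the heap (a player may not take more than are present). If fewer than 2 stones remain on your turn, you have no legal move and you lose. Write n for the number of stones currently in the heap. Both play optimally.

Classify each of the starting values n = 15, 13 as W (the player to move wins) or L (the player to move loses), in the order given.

Positions with no move are L. A position that does have a move is losing for the player to move precisely when every available move leads to a winning position for the opponent. Fill in the labels:
n=0: no move → L
n=1: no move → L
n=2: →0(L), so W
n=3: →1(L), so W
n=4: →2(W) only, which is W, so L
n=5: →3(W) only, which is W, so L
n=6: →4(L), so W
n=7: →5(L), so W
n=8: →0(L), so W
n=9: →1(L), so W
n=10: →4(L), so W
n=11: →5(L), so W
n=12: →4(L), so W
n=13: →5(L), so W
n=14: →12(W), 8(W), 6(W) — all W, so L
n=15: →13(W), 9(W), 7(W) — all W, so L

15: L, 13: W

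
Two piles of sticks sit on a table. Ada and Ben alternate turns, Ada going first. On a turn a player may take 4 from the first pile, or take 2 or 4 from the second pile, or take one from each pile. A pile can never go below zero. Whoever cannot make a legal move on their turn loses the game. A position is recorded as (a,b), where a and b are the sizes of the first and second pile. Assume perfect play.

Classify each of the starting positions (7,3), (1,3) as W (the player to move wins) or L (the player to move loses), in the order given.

(7,3): W, (1,3): L

Work bottom-up. With no move the player to move loses. Otherwise the position is W if at least one move leads to an L position for the opponent, and L if every move leads to a W.
No move ever increases a pile, so every position that can arise here has a ≤ 7 and b ≤ 3; it is enough to label the cells with 0 ≤ a ≤ 7 and 0 ≤ b ≤ 3.
Every move lowers a or b (never raises either), so fill the grid row by row in increasing a, and left to right within a row: each cell's successors are then already labelled.
      b=0  b=1  b=2  b=3
a=0:    L    L    W    W
a=1:    L    W    W    L
a=2:    L    W    W    L
a=3:    L    W    W    L
a=4:    W    W    L    L
a=5:    W    L    L    W
a=6:    W    L    W    W
a=7:    W    L    W    W
Cells with no legal move (terminal, hence L): (0,0), (0,1), (1,0), (2,0), (3,0).
The remaining L cells, each justified by listing all of its moves:
(1,3): moves to (1,1)(W), (0,2)(W); every one is W ⇒ L
(2,3): moves to (2,1)(W), (1,2)(W); every one is W ⇒ L
(3,3): moves to (3,1)(W), (2,2)(W); every one is W ⇒ L
(4,2): moves to (0,2)(W), (4,0)(W), (3,1)(W); every one is W ⇒ L
(4,3): moves to (0,3)(W), (4,1)(W), (3,2)(W); every one is W ⇒ L
(5,1): moves to (1,1)(W), (4,0)(W); every one is W ⇒ L
(5,2): moves to (1,2)(W), (5,0)(W), (4,1)(W); every one is W ⇒ L
(6,1): moves to (2,1)(W), (5,0)(W); every one is W ⇒ L
(7,1): moves to (3,1)(W), (6,0)(W); every one is W ⇒ L
Every other cell has at least one move into one of the L cells above, so it is W.
(7,3): the move to (3,3) reaches an L cell, so W
(1,3): one of the L cells justified above, so L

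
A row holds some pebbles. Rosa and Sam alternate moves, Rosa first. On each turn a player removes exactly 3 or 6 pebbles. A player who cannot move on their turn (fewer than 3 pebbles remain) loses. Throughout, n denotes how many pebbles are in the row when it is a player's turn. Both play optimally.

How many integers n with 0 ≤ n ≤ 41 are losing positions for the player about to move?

15

Use the standard recursion: the mover loses at a terminal position; elsewhere, the mover wins exactly when some move hands the opponent an L position.
n=0: no move → L
n=1: no move → L
n=2: no move → L
n=3: →0(L), so W
n=4: →1(L), so W
n=5: →2(L), so W
n=6: →0(L), so W
n=7: →1(L), so W
n=8: →2(L), so W
n=9: →6(W), 3(W) — all W, so L
n=10: →7(W), 4(W) — all W, so L
n=11: →8(W), 5(W) — all W, so L
n=12: →9(L), so W
n=13: →10(L), so W
n=14: →11(L), so W
n=15: →9(L), so W
n=16: →10(L), so W
n=17: →11(L), so W
n=18: →15(W), 12(W) — all W, so L
n=19: →16(W), 13(W) — all W, so L
n=20: →17(W), 14(W) — all W, so L
n=21: →18(L), so W
n=22: →19(L), so W
n=23: →20(L), so W
n=24: →18(L), so W
n=25: →19(L), so W
n=26: →20(L), so W
n=27: →24(W), 21(W) — all W, so L
n=28: →25(W), 22(W) — all W, so L
n=29: →26(W), 23(W) — all W, so L
n=30: →27(L), so W
n=31: →28(L), so W
n=32: →29(L), so W
n=33: →27(L), so W
n=34: →28(L), so W
n=35: →29(L), so W
n=36: →33(W), 30(W) — all W, so L
n=37: →34(W), 31(W) — all W, so L
n=38: →35(W), 32(W) — all W, so L
n=39: →36(L), so W
n=40: →37(L), so W
n=41: →38(L), so W
L entries with 0 ≤ n ≤ 41: n = 0, 1, 2, 9, 10, 11, 18, 19, 20, 27, 28, 29, 36, 37, 38; that makes 15.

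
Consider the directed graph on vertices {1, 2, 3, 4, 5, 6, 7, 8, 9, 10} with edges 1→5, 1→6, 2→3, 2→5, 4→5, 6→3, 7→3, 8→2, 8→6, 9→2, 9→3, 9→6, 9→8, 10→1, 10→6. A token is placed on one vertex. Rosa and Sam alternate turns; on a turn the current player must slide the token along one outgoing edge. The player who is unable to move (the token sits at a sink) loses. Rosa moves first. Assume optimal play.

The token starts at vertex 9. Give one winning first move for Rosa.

Build the W/L table. Terminal = L. A non-terminal position is W if it has a move to some L; otherwise it is L.
Every edge goes from a vertex to one that appears earlier in the order 5, 3, 2, 7, 6, 1, 8, 9, 10, 4, so processing vertices in that order labels each vertex after all of its successors.
5: no outgoing edge → L
3: no outgoing edge → L
2: →3(L), so W
7: →3(L), so W
6: →3(L), so W
1: →5(L), so W
8: →6(W), 2(W) — all W, so L
9: →8(L), so W
10: →1(W), 6(W) — all W, so L
4: →5(L), so W
From 9, the L positions reachable in one move are: 8, 3. Any move reaching one of these is winning.

Move to 8.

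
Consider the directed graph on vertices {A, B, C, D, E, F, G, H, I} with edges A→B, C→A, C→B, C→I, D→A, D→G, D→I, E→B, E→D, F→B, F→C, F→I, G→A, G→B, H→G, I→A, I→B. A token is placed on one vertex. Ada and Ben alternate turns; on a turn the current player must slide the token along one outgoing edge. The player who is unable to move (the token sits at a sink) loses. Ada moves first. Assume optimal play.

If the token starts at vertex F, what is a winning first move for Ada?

Label each position W (a win for the player to move) or L (a loss). A position with no legal move is L; any other position is W exactly when some move reaches an L, and L when every move reaches a W.
Every edge goes from a vertex to one that appears earlier in the order B, A, I, C, F, G, D, H, E, so processing vertices in that order labels each vertex after all of its successors.
B: no outgoing edge → L
A: W (go to B, an L position)
I: W (go to B, an L position)
C: W (go to B, an L position)
F: W (go to B, an L position)
G: W (go to B, an L position)
D: L (options G(W), I(W), A(W) are all W)
H: L (sole option G(W) is W)
E: W (go to D, an L position)
From F, the L positions reachable in one move are: B.

Move to B.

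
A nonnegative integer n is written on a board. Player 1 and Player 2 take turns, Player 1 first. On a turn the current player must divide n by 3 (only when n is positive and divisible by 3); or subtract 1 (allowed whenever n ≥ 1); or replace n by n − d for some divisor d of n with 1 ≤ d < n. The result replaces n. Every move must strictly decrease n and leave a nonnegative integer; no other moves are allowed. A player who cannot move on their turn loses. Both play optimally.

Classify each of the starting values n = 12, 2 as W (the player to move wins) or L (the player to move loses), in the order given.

Use the standard recursion: the mover loses at a terminal position; elsewhere, the mover wins exactly when some move hands the opponent an L position.
n=0: no move → L
n=1: →0(L), so W
n=2: →1(W) only, which is W, so L
n=3: →2(L), so W
n=4: →2(L), so W
n=5: →4(W) only, which is W, so L
n=6: →2(L), so W
n=7: →6(W) only, which is W, so L
n=8: →7(L), so W
n=9: →3(W), 6(W), 8(W) — all W, so L
n=10: →5(L), so W
n=11: →10(W) only, which is W, so L
n=12: →9(L), so W

12: W, 2: L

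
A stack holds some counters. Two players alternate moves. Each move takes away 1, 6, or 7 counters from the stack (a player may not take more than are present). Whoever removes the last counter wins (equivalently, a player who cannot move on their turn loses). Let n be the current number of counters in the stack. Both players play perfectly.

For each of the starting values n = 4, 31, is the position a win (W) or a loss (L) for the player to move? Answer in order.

Use the standard recursion: the mover loses at a terminal position; elsewhere, the mover wins exactly when some move hands the opponent an L position.
n=0: no move → L
n=1: W (go to 0, an L position)
n=2: L (sole option 1(W) is W)
n=3: W (go to 2, an L position)
n=4: L (sole option 3(W) is W)
n=5: W (go to 4, an L position)
n=6: W (go to 0, an L position)
n=7: W (go to 0, an L position)
n=8: W (go to 2, an L position)
n=9: W (go to 2, an L position)
n=10: W (go to 4, an L position)
n=11: W (go to 4, an L position)
n=12: L (options 11(W), 6(W), 5(W) are all W)
n=13: W (go to 12, an L position)
n=14: L (options 13(W), 8(W), 7(W) are all W)
n=15: W (go to 14, an L position)
n=16: L (options 15(W), 10(W), 9(W) are all W)
n=17: W (go to 16, an L position)
n=18: W (go to 12, an L position)
n=19: W (go to 12, an L position)
n=20: W (go to 14, an L position)
n=21: W (go to 14, an L position)
n=22: W (go to 16, an L position)
n=23: W (go to 16, an L position)
n=24: L (options 23(W), 18(W), 17(W) are all W)
n=25: W (go to 24, an L position)
n=26: L (options 25(W), 20(W), 19(W) are all W)
n=27: W (go to 26, an L position)
n=28: L (options 27(W), 22(W), 21(W) are all W)
n=29: W (go to 28, an L position)
n=30: W (go to 24, an L position)
n=31: W (go to 24, an L position)

4: L, 31: W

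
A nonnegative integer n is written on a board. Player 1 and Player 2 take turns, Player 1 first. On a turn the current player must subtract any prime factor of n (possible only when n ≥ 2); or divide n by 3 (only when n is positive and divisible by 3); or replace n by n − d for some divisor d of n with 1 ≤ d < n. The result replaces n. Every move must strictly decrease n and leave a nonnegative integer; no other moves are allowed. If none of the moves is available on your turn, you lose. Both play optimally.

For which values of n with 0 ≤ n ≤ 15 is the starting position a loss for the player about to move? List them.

0, 1, 4, 9, 14

Build the W/L table. Terminal = L. A non-terminal position is W if it has a move to some L; otherwise it is L.
n=0: no move → L
n=1: no move → L
n=2: can move to 0, which is L ⇒ W
n=3: can move to 0, which is L ⇒ W
n=4: moves to 2(W), 3(W); every one is W ⇒ L
n=5: can move to 0, which is L ⇒ W
n=6: can move to 4, which is L ⇒ W
n=7: can move to 0, which is L ⇒ W
n=8: can move to 4, which is L ⇒ W
n=9: moves to 3(W), 6(W), 8(W); every one is W ⇒ L
n=10: can move to 9, which is L ⇒ W
n=11: can move to 0, which is L ⇒ W
n=12: can move to 4, which is L ⇒ W
n=13: can move to 0, which is L ⇒ W
n=14: moves to 7(W), 12(W), 13(W); every one is W ⇒ L
n=15: can move to 14, which is L ⇒ W
Reading off the rows marked L gives the requested list; there are 5 such values of n.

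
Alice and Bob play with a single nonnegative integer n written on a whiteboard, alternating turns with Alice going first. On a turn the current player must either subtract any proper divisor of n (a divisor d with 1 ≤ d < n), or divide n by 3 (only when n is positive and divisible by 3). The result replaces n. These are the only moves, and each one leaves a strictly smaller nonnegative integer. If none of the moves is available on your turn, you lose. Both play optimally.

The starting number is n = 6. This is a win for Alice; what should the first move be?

Move to 4.

Positions with no move are L. A position that does have a move is losing for the player to move precisely when every available move leads to a winning position for the opponent. Fill in the labels:
n=0: no move → L
n=1: no move → L
n=2: reaches L-position 1 → W
n=3: reaches L-position 1 → W
n=4: only reaches 2(W), 3(W), all W → L
n=5: reaches L-position 4 → W
n=6: reaches L-position 4 → W
From 6, the L positions reachable in one move are: 4.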